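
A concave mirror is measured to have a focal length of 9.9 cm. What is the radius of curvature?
R = 2|f| = 19.8 cm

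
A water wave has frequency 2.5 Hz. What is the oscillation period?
T = 1/f = 0.4 s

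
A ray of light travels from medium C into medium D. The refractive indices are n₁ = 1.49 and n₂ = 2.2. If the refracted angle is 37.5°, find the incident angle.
sin θ₁ = (n₂/n₁)·sin θ₂ → θ₁ = 64.01°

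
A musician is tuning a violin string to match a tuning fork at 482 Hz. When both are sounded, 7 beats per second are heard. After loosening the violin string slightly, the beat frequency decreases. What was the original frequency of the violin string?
489 Hz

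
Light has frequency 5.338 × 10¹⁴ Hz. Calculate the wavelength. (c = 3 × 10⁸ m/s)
λ = c/f = 562 nm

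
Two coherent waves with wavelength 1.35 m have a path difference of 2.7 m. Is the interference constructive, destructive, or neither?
constructive — path difference = 2λ, a whole number of wavelengths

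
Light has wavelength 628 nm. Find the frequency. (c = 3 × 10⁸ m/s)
f = c/λ = 4.777 × 10¹⁴ Hz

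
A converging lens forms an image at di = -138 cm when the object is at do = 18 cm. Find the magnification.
M = −di/do = 7.667 (upright image)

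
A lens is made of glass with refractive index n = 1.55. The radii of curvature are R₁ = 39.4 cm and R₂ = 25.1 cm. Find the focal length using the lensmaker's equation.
1/f = (n − 1)(1/R₁ − 1/R₂) → f = -125.7 cm (diverging lens)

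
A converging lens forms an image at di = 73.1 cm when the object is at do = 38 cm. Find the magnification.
M = −di/do = -1.924 (inverted image)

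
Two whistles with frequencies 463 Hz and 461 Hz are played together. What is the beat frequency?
2 Hz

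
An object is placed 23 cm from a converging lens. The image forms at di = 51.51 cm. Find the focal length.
1/f = 1/do + 1/di → f = 15.9 cm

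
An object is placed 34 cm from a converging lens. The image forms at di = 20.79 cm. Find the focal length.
1/f = 1/do + 1/di → f = 12.9 cm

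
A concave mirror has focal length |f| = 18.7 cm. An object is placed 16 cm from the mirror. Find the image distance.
f = +18.7 cm (concave); 1/di = 1/f − 1/do → di = -110.8 cm (virtual image, behind mirror)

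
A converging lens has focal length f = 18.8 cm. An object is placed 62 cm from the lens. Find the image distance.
1/di = 1/f − 1/do → di = 26.98 cm (real image)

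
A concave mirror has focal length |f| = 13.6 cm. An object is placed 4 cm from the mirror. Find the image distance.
f = +13.6 cm (concave); 1/di = 1/f − 1/do → di = -5.667 cm (virtual image, behind mirror)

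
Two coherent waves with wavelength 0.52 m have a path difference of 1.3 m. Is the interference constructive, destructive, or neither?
destructive — path difference = 2.5λ, an odd multiple of λ/2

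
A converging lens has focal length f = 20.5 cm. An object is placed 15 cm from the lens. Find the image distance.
1/di = 1/f − 1/do → di = -55.91 cm (virtual image)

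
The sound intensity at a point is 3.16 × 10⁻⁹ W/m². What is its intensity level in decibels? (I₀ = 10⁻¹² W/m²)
β = 10·log₁₀(I/I₀) = 35 dB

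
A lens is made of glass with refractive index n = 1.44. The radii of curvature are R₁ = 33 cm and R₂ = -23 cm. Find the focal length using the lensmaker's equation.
1/f = (n − 1)(1/R₁ − 1/R₂) → f = 30.8 cm (converging lens)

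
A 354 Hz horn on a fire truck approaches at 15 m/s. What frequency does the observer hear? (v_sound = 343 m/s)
f_obs = f·v/(v − v_s) = 370.2 Hz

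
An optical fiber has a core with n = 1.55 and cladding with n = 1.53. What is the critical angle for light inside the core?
θc = arcsin(n_cladding/n_core) = 80.79°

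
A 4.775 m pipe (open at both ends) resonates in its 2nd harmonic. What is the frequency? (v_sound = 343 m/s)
fₙ = nv/(2L) = 71.83 Hz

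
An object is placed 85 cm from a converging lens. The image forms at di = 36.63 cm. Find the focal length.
1/f = 1/do + 1/di → f = 25.6 cm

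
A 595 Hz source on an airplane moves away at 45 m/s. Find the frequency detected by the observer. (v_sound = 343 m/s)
f_obs = f·v/(v + v_s) = 526 Hz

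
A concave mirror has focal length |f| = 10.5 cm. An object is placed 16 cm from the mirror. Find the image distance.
f = +10.5 cm (concave); 1/di = 1/f − 1/do → di = 30.55 cm (real image, in front of mirror)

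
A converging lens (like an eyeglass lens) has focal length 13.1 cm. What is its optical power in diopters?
P = 1/f = 7.634 D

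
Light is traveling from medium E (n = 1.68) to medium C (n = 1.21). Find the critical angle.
θc = arcsin(n₂/n₁) = 46.07°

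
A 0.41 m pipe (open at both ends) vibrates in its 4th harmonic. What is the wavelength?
λₙ = 2L/n = 0.205 m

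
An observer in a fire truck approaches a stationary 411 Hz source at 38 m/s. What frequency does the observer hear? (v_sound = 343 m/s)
f_obs = f·(v + v_o)/v = 456.5 Hz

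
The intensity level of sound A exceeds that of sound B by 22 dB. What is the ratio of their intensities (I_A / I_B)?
I_A/I_B = 10^(Δβ/10) = 158.5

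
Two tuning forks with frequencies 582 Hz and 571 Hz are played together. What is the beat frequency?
11 Hz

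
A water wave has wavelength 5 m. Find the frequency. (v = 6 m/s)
f = v/λ = 1.2 Hz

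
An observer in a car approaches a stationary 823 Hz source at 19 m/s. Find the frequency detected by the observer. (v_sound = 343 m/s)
f_obs = f·(v + v_o)/v = 868.6 Hz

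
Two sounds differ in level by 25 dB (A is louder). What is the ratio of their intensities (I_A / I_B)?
I_A/I_B = 10^(Δβ/10) = 316.2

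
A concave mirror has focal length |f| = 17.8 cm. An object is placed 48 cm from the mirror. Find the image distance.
f = +17.8 cm (concave); 1/di = 1/f − 1/do → di = 28.29 cm (real image, in front of mirror)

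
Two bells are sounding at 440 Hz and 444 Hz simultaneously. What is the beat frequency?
4 Hz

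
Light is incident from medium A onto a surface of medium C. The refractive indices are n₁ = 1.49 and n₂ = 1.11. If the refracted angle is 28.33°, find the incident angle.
sin θ₁ = (n₂/n₁)·sin θ₂ → θ₁ = 20.7°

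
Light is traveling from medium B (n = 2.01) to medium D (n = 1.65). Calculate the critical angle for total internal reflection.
θc = arcsin(n₂/n₁) = 55.17°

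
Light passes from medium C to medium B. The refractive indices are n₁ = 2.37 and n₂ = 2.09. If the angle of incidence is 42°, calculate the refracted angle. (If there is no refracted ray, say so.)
sin θ₂ = (n₁/n₂)·sin θ₁ = 0.7588 → θ₂ = 49.36°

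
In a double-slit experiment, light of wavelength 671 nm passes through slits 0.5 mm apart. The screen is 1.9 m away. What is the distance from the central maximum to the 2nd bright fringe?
y = mλL/d = 5.1 mm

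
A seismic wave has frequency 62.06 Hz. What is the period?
T = 1/f = 0.01611 s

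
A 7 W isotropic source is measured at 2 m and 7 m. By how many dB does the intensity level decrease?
Δβ = 20·log₁₀(r₂/r₁) = 10.88 dB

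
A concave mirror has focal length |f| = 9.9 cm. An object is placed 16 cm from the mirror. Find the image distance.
f = +9.9 cm (concave); 1/di = 1/f − 1/do → di = 25.97 cm (real image, in front of mirror)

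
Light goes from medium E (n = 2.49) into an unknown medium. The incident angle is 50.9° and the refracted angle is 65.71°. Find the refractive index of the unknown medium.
n₂ = n₁·sin θ₁ / sin θ₂ = 2.12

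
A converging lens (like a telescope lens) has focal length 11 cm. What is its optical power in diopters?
P = 1/f = 9.091 D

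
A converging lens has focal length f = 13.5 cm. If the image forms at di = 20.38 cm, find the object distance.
1/do = 1/f − 1/di → do = 39.99 cm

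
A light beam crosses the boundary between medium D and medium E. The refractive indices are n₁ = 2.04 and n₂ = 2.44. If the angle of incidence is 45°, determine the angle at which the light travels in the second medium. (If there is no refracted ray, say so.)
sin θ₂ = (n₁/n₂)·sin θ₁ = 0.5912 → θ₂ = 36.24°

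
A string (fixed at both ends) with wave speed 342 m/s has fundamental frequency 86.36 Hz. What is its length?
L = v/(2f₁) = 1.98 m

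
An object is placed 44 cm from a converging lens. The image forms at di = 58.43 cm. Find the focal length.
1/f = 1/do + 1/di → f = 25.1 cm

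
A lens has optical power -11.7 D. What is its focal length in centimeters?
f = 1/P = -8.547 cm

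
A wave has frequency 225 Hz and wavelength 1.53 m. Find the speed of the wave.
v = fλ = 344.2 m/s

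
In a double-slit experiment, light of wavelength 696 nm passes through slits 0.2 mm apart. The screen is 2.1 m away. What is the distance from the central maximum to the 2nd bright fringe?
y = mλL/d = 14.62 mm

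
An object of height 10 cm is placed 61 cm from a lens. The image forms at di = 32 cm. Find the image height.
hi = (-di/do) × ho = -5.246 cm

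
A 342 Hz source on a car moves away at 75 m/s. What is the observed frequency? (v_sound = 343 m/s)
f_obs = f·v/(v + v_s) = 280.6 Hz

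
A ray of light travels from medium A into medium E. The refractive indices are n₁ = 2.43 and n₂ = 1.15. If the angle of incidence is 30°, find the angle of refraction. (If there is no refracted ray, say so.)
sin θ₂ = (n₁/n₂)·sin θ₁ = 1.057 > 1, so there is no refracted ray — the light undergoes total internal reflection.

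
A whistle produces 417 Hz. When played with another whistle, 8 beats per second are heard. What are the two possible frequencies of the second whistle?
f₂ = 417 ± 8 Hz → 425 Hz or 409 Hz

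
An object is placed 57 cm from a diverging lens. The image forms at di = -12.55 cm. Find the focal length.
1/f = 1/do + 1/di → f = -16.09 cm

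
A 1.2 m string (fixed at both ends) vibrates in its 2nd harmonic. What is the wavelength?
λₙ = 2L/n = 1.2 m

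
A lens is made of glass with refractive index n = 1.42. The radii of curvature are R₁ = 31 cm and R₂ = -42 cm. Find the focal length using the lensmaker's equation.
1/f = (n − 1)(1/R₁ − 1/R₂) → f = 42.47 cm (converging lens)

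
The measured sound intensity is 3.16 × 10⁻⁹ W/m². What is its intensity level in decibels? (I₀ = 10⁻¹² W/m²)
β = 10·log₁₀(I/I₀) = 35 dB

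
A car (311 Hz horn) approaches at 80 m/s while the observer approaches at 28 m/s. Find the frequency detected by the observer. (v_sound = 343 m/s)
f_obs = f·(v + v_o)/(v − v_s) = 438.7 Hz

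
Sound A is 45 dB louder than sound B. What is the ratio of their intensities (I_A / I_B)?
I_A/I_B = 10^(Δβ/10) = 31620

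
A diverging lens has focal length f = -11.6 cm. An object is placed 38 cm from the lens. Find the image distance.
1/di = 1/f − 1/do → di = -8.887 cm (virtual image)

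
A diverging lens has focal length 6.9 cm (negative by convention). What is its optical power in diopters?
P = 1/f = -14.49 D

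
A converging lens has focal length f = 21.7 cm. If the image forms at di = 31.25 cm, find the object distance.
1/do = 1/f − 1/di → do = 71.01 cm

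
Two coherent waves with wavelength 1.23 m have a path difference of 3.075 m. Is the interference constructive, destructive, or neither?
destructive — path difference = 2.5λ, an odd multiple of λ/2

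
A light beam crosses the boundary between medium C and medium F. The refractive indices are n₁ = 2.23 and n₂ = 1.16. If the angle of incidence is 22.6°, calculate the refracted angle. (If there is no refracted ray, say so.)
sin θ₂ = (n₁/n₂)·sin θ₁ = 0.7388 → θ₂ = 47.63°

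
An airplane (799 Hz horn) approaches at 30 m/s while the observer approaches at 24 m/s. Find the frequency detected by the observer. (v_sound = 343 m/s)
f_obs = f·(v + v_o)/(v − v_s) = 936.8 Hz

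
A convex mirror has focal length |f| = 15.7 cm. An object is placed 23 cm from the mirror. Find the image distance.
f = −15.7 cm (convex); 1/di = 1/f − 1/do → di = -9.331 cm (virtual image, behind mirror)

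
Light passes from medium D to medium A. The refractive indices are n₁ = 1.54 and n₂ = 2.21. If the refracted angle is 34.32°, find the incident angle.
sin θ₁ = (n₂/n₁)·sin θ₂ → θ₁ = 54.01°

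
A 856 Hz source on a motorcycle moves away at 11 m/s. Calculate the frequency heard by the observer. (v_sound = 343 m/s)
f_obs = f·v/(v + v_s) = 829.4 Hz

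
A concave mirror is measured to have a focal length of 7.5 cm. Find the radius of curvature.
R = 2|f| = 15 cm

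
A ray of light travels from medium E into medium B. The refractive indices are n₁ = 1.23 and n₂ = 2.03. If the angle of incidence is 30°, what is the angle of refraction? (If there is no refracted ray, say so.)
sin θ₂ = (n₁/n₂)·sin θ₁ = 0.303 → θ₂ = 17.64°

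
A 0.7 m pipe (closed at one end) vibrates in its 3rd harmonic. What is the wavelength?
λₙ = 4L/n = 0.9333 m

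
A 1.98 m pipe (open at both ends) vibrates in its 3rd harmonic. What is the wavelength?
λₙ = 2L/n = 1.32 m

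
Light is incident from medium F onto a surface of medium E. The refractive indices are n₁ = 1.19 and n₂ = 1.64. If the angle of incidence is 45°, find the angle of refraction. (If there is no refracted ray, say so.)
sin θ₂ = (n₁/n₂)·sin θ₁ = 0.5131 → θ₂ = 30.87°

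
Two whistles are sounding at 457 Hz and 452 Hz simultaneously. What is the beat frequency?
5 Hz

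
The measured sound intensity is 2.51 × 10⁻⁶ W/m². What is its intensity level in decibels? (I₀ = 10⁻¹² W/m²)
β = 10·log₁₀(I/I₀) = 64 dB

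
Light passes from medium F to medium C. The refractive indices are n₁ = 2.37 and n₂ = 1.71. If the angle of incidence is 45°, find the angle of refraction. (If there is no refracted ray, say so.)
sin θ₂ = (n₁/n₂)·sin θ₁ = 0.98 → θ₂ = 78.53°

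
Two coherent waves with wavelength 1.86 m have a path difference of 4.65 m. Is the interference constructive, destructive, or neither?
destructive — path difference = 2.5λ, an odd multiple of λ/2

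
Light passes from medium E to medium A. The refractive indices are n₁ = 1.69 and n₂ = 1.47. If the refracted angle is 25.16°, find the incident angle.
sin θ₁ = (n₂/n₁)·sin θ₂ → θ₁ = 21.7°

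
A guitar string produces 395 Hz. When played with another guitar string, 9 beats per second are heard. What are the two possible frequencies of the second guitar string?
f₂ = 395 ± 9 Hz → 404 Hz or 386 Hz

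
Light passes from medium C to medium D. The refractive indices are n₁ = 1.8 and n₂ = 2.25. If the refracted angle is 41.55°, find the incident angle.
sin θ₁ = (n₂/n₁)·sin θ₂ → θ₁ = 56.01°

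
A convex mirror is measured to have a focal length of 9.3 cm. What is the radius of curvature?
R = 2|f| = 18.6 cm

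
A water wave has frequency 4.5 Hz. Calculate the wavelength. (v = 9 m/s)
λ = v/f = 2 m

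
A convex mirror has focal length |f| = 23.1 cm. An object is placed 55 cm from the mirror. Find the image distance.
f = −23.1 cm (convex); 1/di = 1/f − 1/do → di = -16.27 cm (virtual image, behind mirror)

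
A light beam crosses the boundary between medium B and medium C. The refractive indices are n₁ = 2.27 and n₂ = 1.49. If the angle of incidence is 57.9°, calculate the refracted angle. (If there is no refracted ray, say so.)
sin θ₂ = (n₁/n₂)·sin θ₁ = 1.291 > 1, so there is no refracted ray — the light undergoes total internal reflection.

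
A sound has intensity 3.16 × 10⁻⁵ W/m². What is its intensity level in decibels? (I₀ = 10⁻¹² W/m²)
β = 10·log₁₀(I/I₀) = 75 dB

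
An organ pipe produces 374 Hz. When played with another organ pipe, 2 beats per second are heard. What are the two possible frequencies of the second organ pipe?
f₂ = 374 ± 2 Hz → 376 Hz or 372 Hz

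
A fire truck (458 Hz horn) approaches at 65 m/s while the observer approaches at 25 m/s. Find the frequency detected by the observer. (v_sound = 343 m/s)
f_obs = f·(v + v_o)/(v − v_s) = 606.3 Hz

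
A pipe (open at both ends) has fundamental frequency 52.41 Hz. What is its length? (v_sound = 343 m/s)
L = v/(2f₁) = 3.272 m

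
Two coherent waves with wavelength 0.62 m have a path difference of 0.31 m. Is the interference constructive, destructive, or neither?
destructive — path difference = 0.5λ, an odd multiple of λ/2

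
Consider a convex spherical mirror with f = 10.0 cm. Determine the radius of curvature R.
R = 2|f| = 20 cm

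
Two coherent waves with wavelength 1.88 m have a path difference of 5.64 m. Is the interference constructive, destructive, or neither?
constructive — path difference = 3λ, a whole number of wavelengths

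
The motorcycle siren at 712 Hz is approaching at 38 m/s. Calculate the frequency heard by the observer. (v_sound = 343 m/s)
f_obs = f·v/(v − v_s) = 800.7 Hz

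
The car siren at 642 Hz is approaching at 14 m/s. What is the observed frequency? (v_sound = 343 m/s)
f_obs = f·v/(v − v_s) = 669.3 Hz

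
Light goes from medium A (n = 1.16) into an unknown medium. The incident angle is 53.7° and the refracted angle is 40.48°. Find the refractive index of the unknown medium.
n₂ = n₁·sin θ₁ / sin θ₂ = 1.44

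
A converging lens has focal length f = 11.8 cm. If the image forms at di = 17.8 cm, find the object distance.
1/do = 1/f − 1/di → do = 35.01 cm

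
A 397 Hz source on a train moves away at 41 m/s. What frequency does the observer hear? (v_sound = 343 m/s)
f_obs = f·v/(v + v_s) = 354.6 Hz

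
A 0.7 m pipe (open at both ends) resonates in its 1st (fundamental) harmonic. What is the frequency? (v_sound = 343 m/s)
fₙ = nv/(2L) = 245 Hz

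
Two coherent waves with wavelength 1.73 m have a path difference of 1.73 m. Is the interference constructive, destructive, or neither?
constructive — path difference = 1λ, a whole number of wavelengths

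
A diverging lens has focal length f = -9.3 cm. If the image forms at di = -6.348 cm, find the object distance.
1/do = 1/f − 1/di → do = 20 cm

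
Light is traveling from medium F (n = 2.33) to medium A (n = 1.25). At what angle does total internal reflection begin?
θc = arcsin(n₂/n₁) = 32.44°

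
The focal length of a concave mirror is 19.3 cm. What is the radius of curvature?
R = 2|f| = 38.6 cm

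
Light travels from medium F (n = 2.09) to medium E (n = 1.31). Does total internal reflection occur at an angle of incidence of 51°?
θc = arcsin(n₂/n₁) = 38.81°; 51° > θc, so yes — total internal reflection.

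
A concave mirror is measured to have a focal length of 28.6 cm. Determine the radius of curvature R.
R = 2|f| = 57.2 cm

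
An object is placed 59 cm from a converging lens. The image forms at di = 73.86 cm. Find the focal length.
1/f = 1/do + 1/di → f = 32.8 cm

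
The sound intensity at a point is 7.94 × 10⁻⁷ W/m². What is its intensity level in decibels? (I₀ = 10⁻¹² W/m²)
β = 10·log₁₀(I/I₀) = 59 dB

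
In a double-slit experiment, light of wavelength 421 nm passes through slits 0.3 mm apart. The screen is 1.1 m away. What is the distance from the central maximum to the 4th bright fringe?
y = mλL/d = 6.175 mm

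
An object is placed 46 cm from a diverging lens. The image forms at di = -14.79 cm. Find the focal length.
1/f = 1/do + 1/di → f = -21.8 cm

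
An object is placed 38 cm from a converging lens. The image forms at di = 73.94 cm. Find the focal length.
1/f = 1/do + 1/di → f = 25.1 cm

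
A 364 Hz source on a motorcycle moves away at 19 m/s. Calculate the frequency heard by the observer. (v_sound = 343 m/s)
f_obs = f·v/(v + v_s) = 344.9 Hz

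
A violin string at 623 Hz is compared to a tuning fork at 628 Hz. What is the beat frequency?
5 Hz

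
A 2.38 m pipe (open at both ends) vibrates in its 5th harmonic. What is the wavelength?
λₙ = 2L/n = 0.952 m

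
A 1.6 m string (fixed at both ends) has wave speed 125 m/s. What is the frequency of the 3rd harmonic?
fₙ = nv/(2L) = 117.2 Hz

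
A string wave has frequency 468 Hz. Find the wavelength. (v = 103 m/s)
λ = v/f = 0.2201 m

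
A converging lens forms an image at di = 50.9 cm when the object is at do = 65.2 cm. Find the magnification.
M = −di/do = -0.7807 (inverted image)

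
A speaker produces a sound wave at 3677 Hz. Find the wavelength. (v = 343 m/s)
λ = v/f = 0.09328 m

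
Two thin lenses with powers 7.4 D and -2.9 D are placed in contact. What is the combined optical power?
P_total = P₁ + P₂ = 4.5 D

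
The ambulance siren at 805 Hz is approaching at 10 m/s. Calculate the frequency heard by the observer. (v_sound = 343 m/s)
f_obs = f·v/(v − v_s) = 829.2 Hz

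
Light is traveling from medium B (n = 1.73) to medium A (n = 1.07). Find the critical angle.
θc = arcsin(n₂/n₁) = 38.21°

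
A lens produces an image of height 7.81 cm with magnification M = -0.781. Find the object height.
ho = |hi|/|M| = 10 cm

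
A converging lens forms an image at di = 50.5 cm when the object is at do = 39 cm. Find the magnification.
M = −di/do = -1.295 (inverted image)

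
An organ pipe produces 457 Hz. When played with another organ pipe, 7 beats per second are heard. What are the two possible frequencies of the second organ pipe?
f₂ = 457 ± 7 Hz → 464 Hz or 450 Hz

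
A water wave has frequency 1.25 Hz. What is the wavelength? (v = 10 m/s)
λ = v/f = 8 m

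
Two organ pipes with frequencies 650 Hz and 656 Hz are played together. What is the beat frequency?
6 Hz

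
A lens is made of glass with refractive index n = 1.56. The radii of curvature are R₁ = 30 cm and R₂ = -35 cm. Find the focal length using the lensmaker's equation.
1/f = (n − 1)(1/R₁ − 1/R₂) → f = 28.85 cm (converging lens)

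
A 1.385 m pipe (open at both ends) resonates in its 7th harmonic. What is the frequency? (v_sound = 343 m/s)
fₙ = nv/(2L) = 866.8 Hz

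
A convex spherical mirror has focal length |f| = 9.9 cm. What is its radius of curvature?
R = 2|f| = 19.8 cm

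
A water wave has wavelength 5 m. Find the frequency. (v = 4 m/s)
f = v/λ = 0.8 Hz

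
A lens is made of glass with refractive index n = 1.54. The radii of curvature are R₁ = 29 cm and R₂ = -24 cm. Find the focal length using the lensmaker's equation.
1/f = (n − 1)(1/R₁ − 1/R₂) → f = 24.32 cm (converging lens)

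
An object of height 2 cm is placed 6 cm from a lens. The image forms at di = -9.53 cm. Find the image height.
hi = (-di/do) × ho = 3.177 cm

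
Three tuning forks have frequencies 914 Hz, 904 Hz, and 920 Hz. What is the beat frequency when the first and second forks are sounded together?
10 Hz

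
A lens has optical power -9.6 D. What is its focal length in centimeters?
f = 1/P = -10.42 cm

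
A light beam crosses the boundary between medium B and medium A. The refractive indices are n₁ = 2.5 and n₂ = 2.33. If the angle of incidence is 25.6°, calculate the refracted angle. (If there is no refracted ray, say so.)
sin θ₂ = (n₁/n₂)·sin θ₁ = 0.4636 → θ₂ = 27.62°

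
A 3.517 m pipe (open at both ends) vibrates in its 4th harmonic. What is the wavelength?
λₙ = 2L/n = 1.758 m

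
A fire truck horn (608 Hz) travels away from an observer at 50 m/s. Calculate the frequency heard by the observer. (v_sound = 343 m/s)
f_obs = f·v/(v + v_s) = 530.6 Hz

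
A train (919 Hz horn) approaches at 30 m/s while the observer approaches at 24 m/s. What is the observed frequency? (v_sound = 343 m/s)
f_obs = f·(v + v_o)/(v − v_s) = 1078 Hz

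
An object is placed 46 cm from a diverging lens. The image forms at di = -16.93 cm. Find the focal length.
1/f = 1/do + 1/di → f = -26.79 cm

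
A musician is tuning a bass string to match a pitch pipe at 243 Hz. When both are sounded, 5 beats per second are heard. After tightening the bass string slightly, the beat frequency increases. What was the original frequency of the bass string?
248 Hz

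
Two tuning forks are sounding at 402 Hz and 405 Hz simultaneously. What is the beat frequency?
3 Hz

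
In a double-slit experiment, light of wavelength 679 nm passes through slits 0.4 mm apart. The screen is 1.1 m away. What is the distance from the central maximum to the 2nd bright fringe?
y = mλL/d = 3.735 mm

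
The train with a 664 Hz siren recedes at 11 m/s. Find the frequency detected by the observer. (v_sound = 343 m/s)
f_obs = f·v/(v + v_s) = 643.4 Hz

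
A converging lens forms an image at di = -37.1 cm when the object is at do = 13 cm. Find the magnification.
M = −di/do = 2.854 (upright image)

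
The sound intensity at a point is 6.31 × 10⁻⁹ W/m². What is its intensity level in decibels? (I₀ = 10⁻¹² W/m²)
β = 10·log₁₀(I/I₀) = 38 dB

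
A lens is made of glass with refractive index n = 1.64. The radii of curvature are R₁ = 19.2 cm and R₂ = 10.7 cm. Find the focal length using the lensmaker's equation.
1/f = (n − 1)(1/R₁ − 1/R₂) → f = -37.76 cm (diverging lens)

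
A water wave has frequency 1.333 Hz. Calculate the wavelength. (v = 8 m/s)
λ = v/f = 6.002 m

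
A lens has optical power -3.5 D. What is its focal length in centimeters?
f = 1/P = -28.57 cm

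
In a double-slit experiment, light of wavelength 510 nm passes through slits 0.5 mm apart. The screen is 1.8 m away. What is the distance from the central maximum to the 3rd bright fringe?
y = mλL/d = 5.508 mm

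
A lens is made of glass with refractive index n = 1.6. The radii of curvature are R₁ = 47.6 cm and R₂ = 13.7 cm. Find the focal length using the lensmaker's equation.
1/f = (n − 1)(1/R₁ − 1/R₂) → f = -32.06 cm (diverging lens)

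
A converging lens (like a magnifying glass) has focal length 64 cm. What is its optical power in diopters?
P = 1/f = 1.562 D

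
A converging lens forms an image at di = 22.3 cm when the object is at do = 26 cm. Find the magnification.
M = −di/do = -0.8577 (inverted image)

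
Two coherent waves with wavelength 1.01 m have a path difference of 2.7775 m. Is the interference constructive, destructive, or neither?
neither (partial) — path difference = 2.75λ, neither a whole number of wavelengths nor an odd multiple of λ/2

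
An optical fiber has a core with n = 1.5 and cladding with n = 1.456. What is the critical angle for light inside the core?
θc = arcsin(n_cladding/n_core) = 76.09°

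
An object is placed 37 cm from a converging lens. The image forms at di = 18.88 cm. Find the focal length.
1/f = 1/do + 1/di → f = 12.5 cm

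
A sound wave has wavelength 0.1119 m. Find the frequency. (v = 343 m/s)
f = v/λ = 3065 Hz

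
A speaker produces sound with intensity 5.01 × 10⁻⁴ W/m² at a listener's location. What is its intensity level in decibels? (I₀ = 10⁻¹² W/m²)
β = 10·log₁₀(I/I₀) = 87 dB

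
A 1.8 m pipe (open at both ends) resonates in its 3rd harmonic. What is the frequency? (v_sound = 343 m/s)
fₙ = nv/(2L) = 285.8 Hz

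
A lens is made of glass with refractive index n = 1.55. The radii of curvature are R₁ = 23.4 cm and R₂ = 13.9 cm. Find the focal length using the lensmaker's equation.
1/f = (n − 1)(1/R₁ − 1/R₂) → f = -62.25 cm (diverging lens)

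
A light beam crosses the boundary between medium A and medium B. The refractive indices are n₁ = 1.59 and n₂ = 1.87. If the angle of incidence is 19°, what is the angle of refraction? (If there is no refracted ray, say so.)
sin θ₂ = (n₁/n₂)·sin θ₁ = 0.2768 → θ₂ = 16.07°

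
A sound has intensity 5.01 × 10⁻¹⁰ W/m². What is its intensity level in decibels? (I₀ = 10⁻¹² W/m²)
β = 10·log₁₀(I/I₀) = 27 dB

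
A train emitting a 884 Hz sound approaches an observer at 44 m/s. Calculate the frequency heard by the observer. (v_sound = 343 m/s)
f_obs = f·v/(v − v_s) = 1014 Hz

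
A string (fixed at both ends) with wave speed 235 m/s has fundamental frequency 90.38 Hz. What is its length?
L = v/(2f₁) = 1.3 m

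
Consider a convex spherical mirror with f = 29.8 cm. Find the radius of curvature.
R = 2|f| = 59.6 cm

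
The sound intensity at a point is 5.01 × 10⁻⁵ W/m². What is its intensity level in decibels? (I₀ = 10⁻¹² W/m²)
β = 10·log₁₀(I/I₀) = 77 dB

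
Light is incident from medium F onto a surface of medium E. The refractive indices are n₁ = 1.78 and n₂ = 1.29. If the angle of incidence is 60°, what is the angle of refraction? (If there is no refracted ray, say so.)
sin θ₂ = (n₁/n₂)·sin θ₁ = 1.195 > 1, so there is no refracted ray — the light undergoes total internal reflection.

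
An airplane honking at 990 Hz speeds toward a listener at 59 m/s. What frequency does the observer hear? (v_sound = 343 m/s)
f_obs = f·v/(v − v_s) = 1196 Hz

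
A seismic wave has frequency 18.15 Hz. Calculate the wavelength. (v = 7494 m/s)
λ = v/f = 412.9 m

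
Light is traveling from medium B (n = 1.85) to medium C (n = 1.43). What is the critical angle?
θc = arcsin(n₂/n₁) = 50.62°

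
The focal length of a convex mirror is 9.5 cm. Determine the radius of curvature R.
R = 2|f| = 19 cm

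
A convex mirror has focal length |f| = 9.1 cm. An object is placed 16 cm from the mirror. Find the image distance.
f = −9.1 cm (convex); 1/di = 1/f − 1/do → di = -5.801 cm (virtual image, behind mirror)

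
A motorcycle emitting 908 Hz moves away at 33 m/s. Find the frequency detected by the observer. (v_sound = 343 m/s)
f_obs = f·v/(v + v_s) = 828.3 Hz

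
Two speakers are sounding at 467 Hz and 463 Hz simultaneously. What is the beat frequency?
4 Hz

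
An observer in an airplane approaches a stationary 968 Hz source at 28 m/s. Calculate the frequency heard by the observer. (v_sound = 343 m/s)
f_obs = f·(v + v_o)/v = 1047 Hz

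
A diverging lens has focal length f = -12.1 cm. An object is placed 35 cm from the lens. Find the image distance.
1/di = 1/f − 1/do → di = -8.992 cm (virtual image)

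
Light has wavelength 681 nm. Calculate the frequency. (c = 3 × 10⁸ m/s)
f = c/λ = 4.405 × 10¹⁴ Hz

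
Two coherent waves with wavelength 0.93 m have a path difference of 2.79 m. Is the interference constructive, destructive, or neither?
constructive — path difference = 3λ, a whole number of wavelengths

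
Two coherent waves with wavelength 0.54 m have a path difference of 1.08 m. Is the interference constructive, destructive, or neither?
constructive — path difference = 2λ, a whole number of wavelengths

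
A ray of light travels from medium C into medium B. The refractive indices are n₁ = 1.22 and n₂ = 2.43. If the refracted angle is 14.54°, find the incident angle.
sin θ₁ = (n₂/n₁)·sin θ₂ → θ₁ = 30°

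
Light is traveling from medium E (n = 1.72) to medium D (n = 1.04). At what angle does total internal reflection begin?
θc = arcsin(n₂/n₁) = 37.2°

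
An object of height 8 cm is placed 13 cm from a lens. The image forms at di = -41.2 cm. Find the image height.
hi = (-di/do) × ho = 25.35 cm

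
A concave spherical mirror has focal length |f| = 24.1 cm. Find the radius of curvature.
R = 2|f| = 48.2 cm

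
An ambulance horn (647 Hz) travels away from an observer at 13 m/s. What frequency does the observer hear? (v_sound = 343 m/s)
f_obs = f·v/(v + v_s) = 623.4 Hz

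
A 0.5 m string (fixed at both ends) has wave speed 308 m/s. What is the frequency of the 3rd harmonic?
fₙ = nv/(2L) = 924 Hz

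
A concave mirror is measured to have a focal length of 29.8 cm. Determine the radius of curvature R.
R = 2|f| = 59.6 cm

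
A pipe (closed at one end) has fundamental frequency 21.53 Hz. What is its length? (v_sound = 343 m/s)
L = v/(4f₁) = 3.983 m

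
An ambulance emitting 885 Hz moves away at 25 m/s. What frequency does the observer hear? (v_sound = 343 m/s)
f_obs = f·v/(v + v_s) = 824.9 Hz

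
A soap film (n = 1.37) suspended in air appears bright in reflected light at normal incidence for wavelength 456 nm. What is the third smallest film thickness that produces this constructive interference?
2nt = (m − ½)λ with m = 3 → t = (m − ½)λ/(2n) = 416.1 nm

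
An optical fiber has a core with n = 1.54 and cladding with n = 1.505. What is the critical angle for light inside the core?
θc = arcsin(n_cladding/n_core) = 77.76°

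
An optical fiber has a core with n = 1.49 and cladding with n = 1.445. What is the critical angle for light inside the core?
θc = arcsin(n_cladding/n_core) = 75.88°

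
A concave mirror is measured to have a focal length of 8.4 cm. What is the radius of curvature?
R = 2|f| = 16.8 cm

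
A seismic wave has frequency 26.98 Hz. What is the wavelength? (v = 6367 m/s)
λ = v/f = 236 m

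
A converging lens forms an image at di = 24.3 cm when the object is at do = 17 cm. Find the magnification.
M = −di/do = -1.429 (inverted image)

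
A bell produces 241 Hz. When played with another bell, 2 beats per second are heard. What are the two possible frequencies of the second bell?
f₂ = 241 ± 2 Hz → 243 Hz or 239 Hz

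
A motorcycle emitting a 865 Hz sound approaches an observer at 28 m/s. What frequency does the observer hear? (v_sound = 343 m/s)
f_obs = f·v/(v − v_s) = 941.9 Hz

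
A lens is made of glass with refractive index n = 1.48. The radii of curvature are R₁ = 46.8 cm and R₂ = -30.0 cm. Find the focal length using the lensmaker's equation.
1/f = (n − 1)(1/R₁ − 1/R₂) → f = 38.09 cm (converging lens)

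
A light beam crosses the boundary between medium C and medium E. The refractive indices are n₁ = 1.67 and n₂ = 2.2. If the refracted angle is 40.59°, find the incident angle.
sin θ₁ = (n₂/n₁)·sin θ₂ → θ₁ = 59°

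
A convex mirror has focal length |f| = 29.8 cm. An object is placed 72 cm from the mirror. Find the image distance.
f = −29.8 cm (convex); 1/di = 1/f − 1/do → di = -21.08 cm (virtual image, behind mirror)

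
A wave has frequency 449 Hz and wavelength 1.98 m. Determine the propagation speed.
v = fλ = 889 m/s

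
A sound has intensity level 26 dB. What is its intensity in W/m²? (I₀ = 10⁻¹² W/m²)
I = I₀·10^(β/10) = 3.98 × 10⁻¹⁰ W/m²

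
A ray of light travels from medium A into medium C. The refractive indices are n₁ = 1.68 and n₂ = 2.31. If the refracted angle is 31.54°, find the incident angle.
sin θ₁ = (n₂/n₁)·sin θ₂ → θ₁ = 45.99°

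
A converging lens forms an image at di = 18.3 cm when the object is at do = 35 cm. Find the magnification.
M = −di/do = -0.5229 (inverted image)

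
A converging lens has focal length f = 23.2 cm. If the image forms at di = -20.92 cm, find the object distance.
1/do = 1/f − 1/di → do = 11 cm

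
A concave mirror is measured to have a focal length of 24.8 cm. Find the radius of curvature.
R = 2|f| = 49.6 cm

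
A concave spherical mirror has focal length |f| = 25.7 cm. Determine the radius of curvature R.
R = 2|f| = 51.4 cm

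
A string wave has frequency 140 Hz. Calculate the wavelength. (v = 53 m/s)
λ = v/f = 0.3786 m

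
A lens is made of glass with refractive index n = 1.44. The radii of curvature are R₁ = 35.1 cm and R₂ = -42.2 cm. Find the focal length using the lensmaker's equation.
1/f = (n − 1)(1/R₁ − 1/R₂) → f = 43.55 cm (converging lens)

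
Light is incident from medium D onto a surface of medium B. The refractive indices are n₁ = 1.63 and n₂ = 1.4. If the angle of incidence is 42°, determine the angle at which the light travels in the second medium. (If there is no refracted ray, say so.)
sin θ₂ = (n₁/n₂)·sin θ₁ = 0.7791 → θ₂ = 51.17°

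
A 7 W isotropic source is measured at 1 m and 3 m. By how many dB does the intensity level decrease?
Δβ = 20·log₁₀(r₂/r₁) = 9.542 dB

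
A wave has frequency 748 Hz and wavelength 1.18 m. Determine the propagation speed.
v = fλ = 882.6 m/s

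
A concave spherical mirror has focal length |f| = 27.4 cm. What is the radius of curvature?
R = 2|f| = 54.8 cm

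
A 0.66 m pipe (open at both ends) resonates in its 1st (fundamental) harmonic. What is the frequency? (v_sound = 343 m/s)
fₙ = nv/(2L) = 259.8 Hz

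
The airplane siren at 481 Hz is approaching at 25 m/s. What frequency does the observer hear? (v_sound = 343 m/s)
f_obs = f·v/(v − v_s) = 518.8 Hz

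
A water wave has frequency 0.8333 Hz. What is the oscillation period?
T = 1/f = 1.2 s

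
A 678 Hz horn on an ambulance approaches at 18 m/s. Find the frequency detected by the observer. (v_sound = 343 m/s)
f_obs = f·v/(v − v_s) = 715.6 Hz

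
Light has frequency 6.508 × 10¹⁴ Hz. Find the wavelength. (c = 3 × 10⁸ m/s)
λ = c/f = 461 nm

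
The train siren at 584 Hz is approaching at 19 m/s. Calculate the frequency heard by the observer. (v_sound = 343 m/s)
f_obs = f·v/(v − v_s) = 618.2 Hz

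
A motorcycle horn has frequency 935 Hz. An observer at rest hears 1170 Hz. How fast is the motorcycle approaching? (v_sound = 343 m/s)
v_s = v·(1 − f/f_obs) = 68.89 m/s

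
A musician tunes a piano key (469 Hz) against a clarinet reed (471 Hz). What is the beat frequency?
2 Hz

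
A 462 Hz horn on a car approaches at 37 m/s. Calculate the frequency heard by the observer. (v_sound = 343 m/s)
f_obs = f·v/(v − v_s) = 517.9 Hz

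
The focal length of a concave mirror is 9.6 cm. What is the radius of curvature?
R = 2|f| = 19.2 cm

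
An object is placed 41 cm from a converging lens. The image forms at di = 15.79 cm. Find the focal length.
1/f = 1/do + 1/di → f = 11.4 cm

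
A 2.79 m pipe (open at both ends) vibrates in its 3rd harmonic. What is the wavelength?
λₙ = 2L/n = 1.86 m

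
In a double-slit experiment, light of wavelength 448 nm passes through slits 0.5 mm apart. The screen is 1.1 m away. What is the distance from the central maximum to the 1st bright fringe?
y = mλL/d = 0.9856 mm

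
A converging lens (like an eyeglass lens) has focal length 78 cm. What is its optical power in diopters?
P = 1/f = 1.282 D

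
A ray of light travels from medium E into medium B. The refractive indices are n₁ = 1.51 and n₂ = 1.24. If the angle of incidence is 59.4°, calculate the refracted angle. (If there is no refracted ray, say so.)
sin θ₂ = (n₁/n₂)·sin θ₁ = 1.048 > 1, so there is no refracted ray — the light undergoes total internal reflection.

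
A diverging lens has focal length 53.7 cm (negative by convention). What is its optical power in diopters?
P = 1/f = -1.862 D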